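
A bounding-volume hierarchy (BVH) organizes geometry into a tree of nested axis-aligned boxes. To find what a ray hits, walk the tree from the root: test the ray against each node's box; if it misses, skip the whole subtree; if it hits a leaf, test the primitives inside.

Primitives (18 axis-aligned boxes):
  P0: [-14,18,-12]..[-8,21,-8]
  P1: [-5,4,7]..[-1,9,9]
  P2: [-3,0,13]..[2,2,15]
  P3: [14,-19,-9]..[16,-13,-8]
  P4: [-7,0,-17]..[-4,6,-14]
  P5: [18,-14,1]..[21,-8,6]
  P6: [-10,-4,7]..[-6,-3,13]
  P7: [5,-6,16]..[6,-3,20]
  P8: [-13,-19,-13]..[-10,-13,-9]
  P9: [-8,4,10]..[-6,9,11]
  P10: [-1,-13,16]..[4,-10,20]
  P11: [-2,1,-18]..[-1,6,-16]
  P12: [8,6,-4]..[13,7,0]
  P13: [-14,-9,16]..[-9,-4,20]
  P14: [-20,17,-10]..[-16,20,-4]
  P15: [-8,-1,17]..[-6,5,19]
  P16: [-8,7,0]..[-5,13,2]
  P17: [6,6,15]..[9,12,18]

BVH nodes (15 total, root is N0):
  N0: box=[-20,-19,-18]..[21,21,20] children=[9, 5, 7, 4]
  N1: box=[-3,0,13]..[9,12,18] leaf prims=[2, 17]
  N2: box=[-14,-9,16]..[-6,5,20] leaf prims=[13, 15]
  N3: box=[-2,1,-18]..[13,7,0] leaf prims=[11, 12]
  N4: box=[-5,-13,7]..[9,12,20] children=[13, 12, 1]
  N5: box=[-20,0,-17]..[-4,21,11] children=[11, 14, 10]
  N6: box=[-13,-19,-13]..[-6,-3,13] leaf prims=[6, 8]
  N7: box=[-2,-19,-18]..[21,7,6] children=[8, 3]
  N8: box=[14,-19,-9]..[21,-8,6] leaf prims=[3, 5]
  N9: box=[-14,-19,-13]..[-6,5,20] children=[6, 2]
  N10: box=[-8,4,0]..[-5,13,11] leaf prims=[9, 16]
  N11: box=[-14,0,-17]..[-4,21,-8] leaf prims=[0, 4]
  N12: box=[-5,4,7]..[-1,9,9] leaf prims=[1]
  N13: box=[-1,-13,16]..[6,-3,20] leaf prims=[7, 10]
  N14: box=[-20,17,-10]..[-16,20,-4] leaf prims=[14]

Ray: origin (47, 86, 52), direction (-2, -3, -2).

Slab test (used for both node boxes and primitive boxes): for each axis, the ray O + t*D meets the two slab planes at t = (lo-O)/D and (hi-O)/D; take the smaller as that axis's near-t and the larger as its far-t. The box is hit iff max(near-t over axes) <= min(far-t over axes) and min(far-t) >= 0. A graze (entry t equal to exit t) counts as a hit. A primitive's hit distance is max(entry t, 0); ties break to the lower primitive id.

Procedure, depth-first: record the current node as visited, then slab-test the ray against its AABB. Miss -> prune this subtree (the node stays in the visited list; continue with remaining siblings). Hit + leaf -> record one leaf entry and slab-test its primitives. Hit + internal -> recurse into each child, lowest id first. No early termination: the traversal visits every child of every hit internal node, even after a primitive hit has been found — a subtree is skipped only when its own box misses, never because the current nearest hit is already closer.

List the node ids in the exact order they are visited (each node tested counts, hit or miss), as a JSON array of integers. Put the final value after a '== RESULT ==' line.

Walk:
N0 x:[13,67/2] y:[65/3,35] z:[16,35] -> hit [65/3,67/2], descend [4, 5, 7, 9]
  N4 x:[19,26] y:[74/3,33] z:[16,45/2] -> miss, prune
  N5 x:[51/2,67/2] y:[65/3,86/3] z:[41/2,69/2] -> hit [51/2,86/3], descend [10, 11, 14]
    N10 x:[26,55/2] y:[73/3,82/3] z:[41/2,26] -> hit [26,26] leaf, test {P9(miss), P16@t=26}
    N11 x:[51/2,61/2] y:[65/3,86/3] z:[30,69/2] -> miss, prune
    N14 x:[63/2,67/2] y:[22,23] z:[28,31] -> miss, prune
  N7 x:[13,49/2] y:[79/3,35] z:[23,35] -> miss, prune
  N9 x:[53/2,61/2] y:[27,35] z:[16,65/2] -> hit [27,61/2], descend [2, 6]
    N2 x:[53/2,61/2] y:[27,95/3] z:[16,18] -> miss, prune
    N6 x:[53/2,30] y:[89/3,35] z:[39/2,65/2] -> hit [89/3,30] leaf, test {P6(miss), P8(miss)}

Summary -> nodes [0, 4, 5, 10, 11, 14, 7, 9, 2, 6]; box-tests=10; leaf-entries=2; first=P16

== RESULT ==
[0, 4, 5, 10, 11, 14, 7, 9, 2, 6]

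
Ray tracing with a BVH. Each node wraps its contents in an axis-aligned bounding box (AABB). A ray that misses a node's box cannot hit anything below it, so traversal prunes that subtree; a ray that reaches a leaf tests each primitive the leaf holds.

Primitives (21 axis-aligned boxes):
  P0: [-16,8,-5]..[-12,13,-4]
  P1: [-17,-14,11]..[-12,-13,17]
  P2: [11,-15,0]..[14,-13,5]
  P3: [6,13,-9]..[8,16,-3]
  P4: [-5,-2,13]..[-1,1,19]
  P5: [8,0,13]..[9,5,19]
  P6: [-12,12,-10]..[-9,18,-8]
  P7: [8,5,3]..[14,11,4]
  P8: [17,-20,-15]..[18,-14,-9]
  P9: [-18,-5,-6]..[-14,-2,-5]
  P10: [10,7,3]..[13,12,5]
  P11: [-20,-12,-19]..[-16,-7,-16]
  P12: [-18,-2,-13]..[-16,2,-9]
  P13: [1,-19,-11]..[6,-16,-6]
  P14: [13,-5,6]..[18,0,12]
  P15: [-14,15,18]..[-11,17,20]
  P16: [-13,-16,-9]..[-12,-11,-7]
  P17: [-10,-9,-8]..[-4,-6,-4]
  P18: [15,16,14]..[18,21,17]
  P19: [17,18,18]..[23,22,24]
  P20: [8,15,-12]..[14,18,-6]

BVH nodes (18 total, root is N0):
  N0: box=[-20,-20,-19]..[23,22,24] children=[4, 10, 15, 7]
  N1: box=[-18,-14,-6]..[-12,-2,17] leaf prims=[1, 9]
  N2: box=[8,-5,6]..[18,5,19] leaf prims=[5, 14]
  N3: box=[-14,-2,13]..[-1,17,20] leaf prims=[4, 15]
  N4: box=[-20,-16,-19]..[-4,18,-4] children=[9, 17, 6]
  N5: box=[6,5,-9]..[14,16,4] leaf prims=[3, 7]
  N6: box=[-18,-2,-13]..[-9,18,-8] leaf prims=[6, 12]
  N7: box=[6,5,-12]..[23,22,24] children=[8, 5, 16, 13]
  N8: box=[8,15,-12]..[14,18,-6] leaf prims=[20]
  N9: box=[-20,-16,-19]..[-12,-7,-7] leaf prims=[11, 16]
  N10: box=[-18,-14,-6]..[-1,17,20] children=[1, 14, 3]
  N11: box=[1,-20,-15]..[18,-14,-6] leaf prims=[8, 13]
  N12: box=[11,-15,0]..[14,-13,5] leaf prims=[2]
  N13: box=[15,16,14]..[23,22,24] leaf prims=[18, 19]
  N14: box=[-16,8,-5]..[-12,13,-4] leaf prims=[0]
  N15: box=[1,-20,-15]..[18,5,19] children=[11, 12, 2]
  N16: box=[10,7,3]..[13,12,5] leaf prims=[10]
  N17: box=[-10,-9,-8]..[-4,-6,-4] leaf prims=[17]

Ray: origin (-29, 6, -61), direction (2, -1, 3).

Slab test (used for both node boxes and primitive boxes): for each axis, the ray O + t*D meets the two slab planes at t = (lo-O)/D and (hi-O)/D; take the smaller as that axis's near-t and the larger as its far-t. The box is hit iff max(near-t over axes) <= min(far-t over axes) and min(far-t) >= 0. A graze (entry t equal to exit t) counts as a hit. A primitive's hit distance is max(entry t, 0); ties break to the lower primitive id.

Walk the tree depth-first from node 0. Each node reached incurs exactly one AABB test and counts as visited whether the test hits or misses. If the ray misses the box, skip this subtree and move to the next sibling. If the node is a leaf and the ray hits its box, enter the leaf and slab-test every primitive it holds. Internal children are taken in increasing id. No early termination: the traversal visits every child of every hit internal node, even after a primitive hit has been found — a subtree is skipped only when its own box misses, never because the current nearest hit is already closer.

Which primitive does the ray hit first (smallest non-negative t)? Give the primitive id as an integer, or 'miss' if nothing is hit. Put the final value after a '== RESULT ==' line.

Trace the traversal:
N0 x:[9/2,26] y:[-16,26] z:[14,85/3] -> hit [14,26], descend [4, 7, 10, 15]
  N4 x:[9/2,25/2] y:[-12,22] z:[14,19] -> miss, prune
  N7 x:[35/2,26] y:[-16,1] z:[49/3,85/3] -> miss, prune
  N10 x:[11/2,14] y:[-11,20] z:[55/3,27] -> miss, prune
  N15 x:[15,47/2] y:[1,26] z:[46/3,80/3] -> hit [46/3,47/2], descend [2, 11, 12]
    N2 x:[37/2,47/2] y:[1,11] z:[67/3,80/3] -> miss, prune
    N11 x:[15,47/2] y:[20,26] z:[46/3,55/3] -> miss, prune
    N12 x:[20,43/2] y:[19,21] z:[61/3,22] -> hit [61/3,21] leaf, test {P2@t=61/3}

8 AABB tests over nodes [0, 4, 7, 10, 15, 2, 11, 12]; 1 leaf entered; closest P2.

== RESULT ==
2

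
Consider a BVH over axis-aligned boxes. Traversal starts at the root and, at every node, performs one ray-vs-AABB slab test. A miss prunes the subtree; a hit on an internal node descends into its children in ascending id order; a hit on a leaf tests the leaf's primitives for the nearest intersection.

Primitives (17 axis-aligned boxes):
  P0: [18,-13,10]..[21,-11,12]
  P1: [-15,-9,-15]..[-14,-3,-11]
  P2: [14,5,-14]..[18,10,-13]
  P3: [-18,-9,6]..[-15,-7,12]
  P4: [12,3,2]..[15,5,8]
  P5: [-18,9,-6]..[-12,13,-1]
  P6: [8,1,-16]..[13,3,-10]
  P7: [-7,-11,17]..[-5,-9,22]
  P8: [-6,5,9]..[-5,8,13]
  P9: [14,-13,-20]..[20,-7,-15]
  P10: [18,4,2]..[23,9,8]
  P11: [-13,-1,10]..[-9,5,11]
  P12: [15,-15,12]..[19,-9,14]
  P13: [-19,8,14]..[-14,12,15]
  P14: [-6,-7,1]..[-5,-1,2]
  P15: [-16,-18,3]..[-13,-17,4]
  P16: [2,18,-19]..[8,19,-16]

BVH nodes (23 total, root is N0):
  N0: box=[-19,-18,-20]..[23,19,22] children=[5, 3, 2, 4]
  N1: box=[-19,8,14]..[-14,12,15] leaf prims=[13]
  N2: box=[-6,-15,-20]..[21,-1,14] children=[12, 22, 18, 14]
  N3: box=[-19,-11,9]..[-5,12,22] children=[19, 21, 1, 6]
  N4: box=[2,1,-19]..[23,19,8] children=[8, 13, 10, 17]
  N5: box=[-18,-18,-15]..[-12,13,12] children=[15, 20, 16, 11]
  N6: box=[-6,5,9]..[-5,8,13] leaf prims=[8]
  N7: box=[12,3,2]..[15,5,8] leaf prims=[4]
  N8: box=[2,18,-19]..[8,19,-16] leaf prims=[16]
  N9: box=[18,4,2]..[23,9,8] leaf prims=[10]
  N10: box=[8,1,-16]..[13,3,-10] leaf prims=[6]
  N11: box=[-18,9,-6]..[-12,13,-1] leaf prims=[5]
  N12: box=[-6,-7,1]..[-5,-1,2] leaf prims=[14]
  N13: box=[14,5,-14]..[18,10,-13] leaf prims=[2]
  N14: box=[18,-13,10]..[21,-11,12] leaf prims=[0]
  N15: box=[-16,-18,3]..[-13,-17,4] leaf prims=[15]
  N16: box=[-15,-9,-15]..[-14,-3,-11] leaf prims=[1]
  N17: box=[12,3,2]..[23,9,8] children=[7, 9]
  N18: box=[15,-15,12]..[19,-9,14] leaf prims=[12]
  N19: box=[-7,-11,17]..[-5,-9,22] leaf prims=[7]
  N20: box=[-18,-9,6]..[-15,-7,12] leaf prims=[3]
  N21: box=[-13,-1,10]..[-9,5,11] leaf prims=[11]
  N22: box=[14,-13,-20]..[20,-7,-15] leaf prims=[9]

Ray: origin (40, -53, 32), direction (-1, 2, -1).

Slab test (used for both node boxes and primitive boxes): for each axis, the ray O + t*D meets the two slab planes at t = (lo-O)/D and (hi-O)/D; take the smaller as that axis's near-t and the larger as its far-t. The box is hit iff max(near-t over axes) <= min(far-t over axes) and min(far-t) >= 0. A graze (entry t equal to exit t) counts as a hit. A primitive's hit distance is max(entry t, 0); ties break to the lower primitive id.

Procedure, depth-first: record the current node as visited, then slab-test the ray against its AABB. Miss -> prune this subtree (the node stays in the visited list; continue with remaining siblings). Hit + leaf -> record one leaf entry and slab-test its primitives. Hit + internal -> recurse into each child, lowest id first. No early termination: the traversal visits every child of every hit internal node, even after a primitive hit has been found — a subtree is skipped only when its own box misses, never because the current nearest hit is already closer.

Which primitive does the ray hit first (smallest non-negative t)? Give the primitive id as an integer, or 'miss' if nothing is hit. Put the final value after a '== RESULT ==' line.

Walk:
N0 x:[17,59] y:[35/2,36] z:[10,52] -> hit [35/2,36], descend [2, 3, 4, 5]
  N2 x:[19,46] y:[19,26] z:[18,52] -> hit [19,26], descend [12, 14, 18, 22]
    N12 x:[45,46] y:[23,26] z:[30,31] -> miss, prune
    N14 x:[19,22] y:[20,21] z:[20,22] -> hit [20,21] leaf, test {P0@t=20}
    N18 x:[21,25] y:[19,22] z:[18,20] -> miss, prune
    N22 x:[20,26] y:[20,23] z:[47,52] -> miss, prune
  N3 x:[45,59] y:[21,65/2] z:[10,23] -> miss, prune
  N4 x:[17,38] y:[27,36] z:[24,51] -> hit [27,36], descend [8, 10, 13, 17]
    N8 x:[32,38] y:[71/2,36] z:[48,51] -> miss, prune
    N10 x:[27,32] y:[27,28] z:[42,48] -> miss, prune
    N13 x:[22,26] y:[29,63/2] z:[45,46] -> miss, prune
    N17 x:[17,28] y:[28,31] z:[24,30] -> hit [28,28], descend [7, 9]
      N7 x:[25,28] y:[28,29] z:[24,30] -> hit [28,28] leaf, test {P4@t=28}
      N9 x:[17,22] y:[57/2,31] z:[24,30] -> miss, prune
  N5 x:[52,58] y:[35/2,33] z:[20,47] -> miss, prune

Visited [0, 2, 12, 14, 18, 22, 3, 4, 8, 10, 13, 17, 7, 9, 5]. Tests: 15 box, 2 leaf. Nearest: P0.

== RESULT ==
0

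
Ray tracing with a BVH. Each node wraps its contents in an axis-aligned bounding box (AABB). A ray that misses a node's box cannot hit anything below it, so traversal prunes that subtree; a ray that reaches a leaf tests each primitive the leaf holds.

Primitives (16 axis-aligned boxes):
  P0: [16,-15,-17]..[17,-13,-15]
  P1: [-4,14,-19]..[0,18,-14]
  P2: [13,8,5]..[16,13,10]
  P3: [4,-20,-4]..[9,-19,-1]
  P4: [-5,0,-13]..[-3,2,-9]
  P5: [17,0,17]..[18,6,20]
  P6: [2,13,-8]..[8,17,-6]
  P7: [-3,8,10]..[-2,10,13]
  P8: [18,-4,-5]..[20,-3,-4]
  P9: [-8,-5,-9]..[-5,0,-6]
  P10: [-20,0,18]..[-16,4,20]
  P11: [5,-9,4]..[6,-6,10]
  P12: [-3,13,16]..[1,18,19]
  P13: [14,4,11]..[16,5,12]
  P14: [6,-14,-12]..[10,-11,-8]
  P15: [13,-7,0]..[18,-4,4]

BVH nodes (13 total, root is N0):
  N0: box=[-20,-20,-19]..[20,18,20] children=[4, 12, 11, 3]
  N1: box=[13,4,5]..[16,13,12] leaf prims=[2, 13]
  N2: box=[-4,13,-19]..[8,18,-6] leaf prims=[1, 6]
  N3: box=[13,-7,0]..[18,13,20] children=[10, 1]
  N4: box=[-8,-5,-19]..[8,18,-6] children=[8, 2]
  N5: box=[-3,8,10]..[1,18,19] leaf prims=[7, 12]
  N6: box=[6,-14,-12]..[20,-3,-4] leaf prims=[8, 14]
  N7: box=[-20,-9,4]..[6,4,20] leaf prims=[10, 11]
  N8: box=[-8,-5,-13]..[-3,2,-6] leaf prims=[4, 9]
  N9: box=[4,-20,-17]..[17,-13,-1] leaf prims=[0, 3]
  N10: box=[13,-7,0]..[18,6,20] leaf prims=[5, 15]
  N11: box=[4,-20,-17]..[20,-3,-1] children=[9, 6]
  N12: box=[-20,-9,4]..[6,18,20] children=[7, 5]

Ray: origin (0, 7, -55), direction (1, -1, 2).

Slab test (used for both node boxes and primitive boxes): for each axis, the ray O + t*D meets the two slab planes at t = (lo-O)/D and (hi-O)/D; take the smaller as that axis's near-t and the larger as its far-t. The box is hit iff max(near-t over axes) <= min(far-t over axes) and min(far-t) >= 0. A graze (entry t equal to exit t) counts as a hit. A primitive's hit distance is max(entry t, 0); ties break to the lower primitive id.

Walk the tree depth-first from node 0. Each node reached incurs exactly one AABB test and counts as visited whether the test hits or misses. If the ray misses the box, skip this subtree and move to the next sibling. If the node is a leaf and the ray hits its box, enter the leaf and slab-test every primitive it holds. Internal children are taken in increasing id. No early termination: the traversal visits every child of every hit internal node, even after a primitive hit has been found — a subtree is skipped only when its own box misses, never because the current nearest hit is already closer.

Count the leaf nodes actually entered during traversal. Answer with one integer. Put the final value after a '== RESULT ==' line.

Trace the traversal:
N0 x:[-20,20] y:[-11,27] z:[18,75/2] -> hit [18,20], descend [3, 4, 11, 12]
  N3 x:[13,18] y:[-6,14] z:[55/2,75/2] -> miss, prune
  N4 x:[-8,8] y:[-11,12] z:[18,49/2] -> miss, prune
  N11 x:[4,20] y:[10,27] z:[19,27] -> hit [19,20], descend [6, 9]
    N6 x:[6,20] y:[10,21] z:[43/2,51/2] -> miss, prune
    N9 x:[4,17] y:[20,27] z:[19,27] -> miss, prune
  N12 x:[-20,6] y:[-11,16] z:[59/2,75/2] -> miss, prune

order=[0, 3, 4, 11, 6, 9, 12]  |boxes|=7  |leaves|=0  hit=miss

== RESULT ==
0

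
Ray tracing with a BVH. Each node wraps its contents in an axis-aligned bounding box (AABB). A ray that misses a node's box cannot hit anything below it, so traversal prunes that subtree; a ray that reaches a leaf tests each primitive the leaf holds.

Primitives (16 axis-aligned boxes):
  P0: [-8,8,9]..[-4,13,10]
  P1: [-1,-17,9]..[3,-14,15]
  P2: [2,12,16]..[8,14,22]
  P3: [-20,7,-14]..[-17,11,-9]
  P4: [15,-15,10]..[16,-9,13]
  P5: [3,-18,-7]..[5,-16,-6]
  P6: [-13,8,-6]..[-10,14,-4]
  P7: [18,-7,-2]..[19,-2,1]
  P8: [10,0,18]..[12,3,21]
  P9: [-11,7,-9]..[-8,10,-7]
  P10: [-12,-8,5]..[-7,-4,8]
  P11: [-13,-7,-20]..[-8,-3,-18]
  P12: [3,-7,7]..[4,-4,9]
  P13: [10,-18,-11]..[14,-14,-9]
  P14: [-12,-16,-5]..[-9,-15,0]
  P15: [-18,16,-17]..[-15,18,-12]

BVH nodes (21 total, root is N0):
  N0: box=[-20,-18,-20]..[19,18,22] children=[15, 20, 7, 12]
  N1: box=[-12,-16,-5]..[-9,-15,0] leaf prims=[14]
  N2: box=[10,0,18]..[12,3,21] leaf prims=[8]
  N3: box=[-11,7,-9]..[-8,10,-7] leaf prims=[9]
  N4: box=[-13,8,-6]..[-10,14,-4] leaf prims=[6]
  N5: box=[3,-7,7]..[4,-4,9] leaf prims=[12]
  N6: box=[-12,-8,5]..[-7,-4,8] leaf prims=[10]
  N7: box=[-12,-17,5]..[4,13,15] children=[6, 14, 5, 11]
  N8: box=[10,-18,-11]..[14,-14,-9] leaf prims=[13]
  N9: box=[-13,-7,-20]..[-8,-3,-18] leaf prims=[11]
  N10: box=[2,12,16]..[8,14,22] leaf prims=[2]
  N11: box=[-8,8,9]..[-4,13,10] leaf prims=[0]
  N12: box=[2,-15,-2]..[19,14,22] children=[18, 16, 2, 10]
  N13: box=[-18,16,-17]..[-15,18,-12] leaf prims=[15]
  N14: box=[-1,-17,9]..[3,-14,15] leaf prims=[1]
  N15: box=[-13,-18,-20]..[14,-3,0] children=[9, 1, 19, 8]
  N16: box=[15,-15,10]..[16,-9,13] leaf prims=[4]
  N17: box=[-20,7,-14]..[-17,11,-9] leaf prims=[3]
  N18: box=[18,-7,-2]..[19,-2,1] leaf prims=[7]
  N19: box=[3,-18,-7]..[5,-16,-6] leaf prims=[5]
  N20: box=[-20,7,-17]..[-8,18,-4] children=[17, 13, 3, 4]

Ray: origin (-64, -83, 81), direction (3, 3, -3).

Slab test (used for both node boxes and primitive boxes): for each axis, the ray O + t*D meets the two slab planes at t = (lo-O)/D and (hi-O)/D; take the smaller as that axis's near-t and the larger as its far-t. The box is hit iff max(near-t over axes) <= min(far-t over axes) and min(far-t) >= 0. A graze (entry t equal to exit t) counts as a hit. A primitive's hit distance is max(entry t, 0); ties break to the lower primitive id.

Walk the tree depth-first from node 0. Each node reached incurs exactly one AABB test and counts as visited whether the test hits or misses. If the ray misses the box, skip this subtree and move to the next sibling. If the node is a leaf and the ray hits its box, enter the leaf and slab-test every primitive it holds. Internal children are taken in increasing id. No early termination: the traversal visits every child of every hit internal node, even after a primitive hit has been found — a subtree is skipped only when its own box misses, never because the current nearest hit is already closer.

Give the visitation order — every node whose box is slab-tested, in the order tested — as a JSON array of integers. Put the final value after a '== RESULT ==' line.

Trace the traversal:
N0 x:[44/3,83/3] y:[65/3,101/3] z:[59/3,101/3] -> hit [65/3,83/3], descend [7, 12, 15, 20]
  N7 x:[52/3,68/3] y:[22,32] z:[22,76/3] -> hit [22,68/3], descend [5, 6, 11, 14]
    N5 x:[67/3,68/3] y:[76/3,79/3] z:[24,74/3] -> miss, prune
    N6 x:[52/3,19] y:[25,79/3] z:[73/3,76/3] -> miss, prune
    N11 x:[56/3,20] y:[91/3,32] z:[71/3,24] -> miss, prune
    N14 x:[21,67/3] y:[22,23] z:[22,24] -> hit [22,67/3] leaf, test {P1@t=22}
  N12 x:[22,83/3] y:[68/3,97/3] z:[59/3,83/3] -> hit [68/3,83/3], descend [2, 10, 16, 18]
    N2 x:[74/3,76/3] y:[83/3,86/3] z:[20,21] -> miss, prune
    N10 x:[22,24] y:[95/3,97/3] z:[59/3,65/3] -> miss, prune
    N16 x:[79/3,80/3] y:[68/3,74/3] z:[68/3,71/3] -> miss, prune
    N18 x:[82/3,83/3] y:[76/3,27] z:[80/3,83/3] -> miss, prune
  N15 x:[17,26] y:[65/3,80/3] z:[27,101/3] -> miss, prune
  N20 x:[44/3,56/3] y:[30,101/3] z:[85/3,98/3] -> miss, prune

Summary -> nodes [0, 7, 5, 6, 11, 14, 12, 2, 10, 16, 18, 15, 20]; box-tests=13; leaf-entries=1; first=P1

== RESULT ==
[0, 7, 5, 6, 11, 14, 12, 2, 10, 16, 18, 15, 20]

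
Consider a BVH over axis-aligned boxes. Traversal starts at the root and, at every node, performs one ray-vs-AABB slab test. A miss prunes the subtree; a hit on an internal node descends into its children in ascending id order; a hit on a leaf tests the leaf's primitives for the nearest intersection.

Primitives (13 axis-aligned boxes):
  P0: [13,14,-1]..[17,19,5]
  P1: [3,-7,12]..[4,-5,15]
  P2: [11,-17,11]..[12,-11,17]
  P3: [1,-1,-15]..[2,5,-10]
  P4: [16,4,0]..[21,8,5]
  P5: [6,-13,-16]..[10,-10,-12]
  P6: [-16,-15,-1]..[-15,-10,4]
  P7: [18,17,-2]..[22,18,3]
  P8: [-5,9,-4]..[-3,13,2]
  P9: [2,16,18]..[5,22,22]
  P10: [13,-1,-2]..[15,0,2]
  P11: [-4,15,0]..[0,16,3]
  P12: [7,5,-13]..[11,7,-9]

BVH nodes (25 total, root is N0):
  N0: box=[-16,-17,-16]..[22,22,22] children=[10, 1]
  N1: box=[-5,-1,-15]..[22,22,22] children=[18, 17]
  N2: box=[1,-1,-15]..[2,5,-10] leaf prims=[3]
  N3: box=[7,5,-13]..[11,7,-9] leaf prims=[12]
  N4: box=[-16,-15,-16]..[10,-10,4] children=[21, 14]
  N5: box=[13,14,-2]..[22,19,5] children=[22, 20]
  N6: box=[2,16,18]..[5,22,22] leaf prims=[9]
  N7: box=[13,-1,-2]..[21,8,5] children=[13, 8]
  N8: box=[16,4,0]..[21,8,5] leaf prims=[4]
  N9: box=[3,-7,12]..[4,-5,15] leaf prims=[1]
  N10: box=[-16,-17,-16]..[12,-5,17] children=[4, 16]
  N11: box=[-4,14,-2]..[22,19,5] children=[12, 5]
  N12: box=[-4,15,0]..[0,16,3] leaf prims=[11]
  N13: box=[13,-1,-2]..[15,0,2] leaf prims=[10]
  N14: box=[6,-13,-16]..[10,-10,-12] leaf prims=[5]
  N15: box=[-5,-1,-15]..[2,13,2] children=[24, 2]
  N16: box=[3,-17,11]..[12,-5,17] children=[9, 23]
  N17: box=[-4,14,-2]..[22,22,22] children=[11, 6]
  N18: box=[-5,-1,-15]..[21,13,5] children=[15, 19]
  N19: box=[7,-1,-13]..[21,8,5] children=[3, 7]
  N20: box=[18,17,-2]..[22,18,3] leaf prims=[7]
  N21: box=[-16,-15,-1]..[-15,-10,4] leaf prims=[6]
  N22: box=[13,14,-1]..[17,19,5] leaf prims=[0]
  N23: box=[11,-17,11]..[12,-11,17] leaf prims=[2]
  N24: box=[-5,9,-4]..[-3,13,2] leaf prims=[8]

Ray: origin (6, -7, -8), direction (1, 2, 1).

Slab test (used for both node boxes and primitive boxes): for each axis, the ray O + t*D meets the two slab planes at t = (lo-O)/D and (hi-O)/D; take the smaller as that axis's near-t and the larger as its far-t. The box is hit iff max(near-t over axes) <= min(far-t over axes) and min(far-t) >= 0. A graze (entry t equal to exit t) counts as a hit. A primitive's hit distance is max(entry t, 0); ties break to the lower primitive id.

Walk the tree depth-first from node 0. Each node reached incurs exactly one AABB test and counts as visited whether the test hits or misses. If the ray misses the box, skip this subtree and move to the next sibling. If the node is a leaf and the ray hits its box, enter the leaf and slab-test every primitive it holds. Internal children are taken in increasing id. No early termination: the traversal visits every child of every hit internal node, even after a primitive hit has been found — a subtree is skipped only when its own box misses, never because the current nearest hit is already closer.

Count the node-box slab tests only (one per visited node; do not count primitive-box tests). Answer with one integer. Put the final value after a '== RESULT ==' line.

Traverse from the root:
N0 x:[-22,16] y:[-5,29/2] z:[-8,30] -> hit [-5,29/2], descend [1, 10]
  N1 x:[-11,16] y:[3,29/2] z:[-7,30] -> hit [3,29/2], descend [17, 18]
    N17 x:[-10,16] y:[21/2,29/2] z:[6,30] -> hit [21/2,29/2], descend [6, 11]
      N6 x:[-4,-1] y:[23/2,29/2] z:[26,30] -> miss, prune
      N11 x:[-10,16] y:[21/2,13] z:[6,13] -> hit [21/2,13], descend [5, 12]
        N5 x:[7,16] y:[21/2,13] z:[6,13] -> hit [21/2,13], descend [20, 22]
          N20 x:[12,16] y:[12,25/2] z:[6,11] -> miss, prune
          N22 x:[7,11] y:[21/2,13] z:[7,13] -> hit [21/2,11] leaf, test {P0@t=21/2}
        N12 x:[-10,-6] y:[11,23/2] z:[8,11] -> miss, prune
    N18 x:[-11,15] y:[3,10] z:[-7,13] -> hit [3,10], descend [15, 19]
      N15 x:[-11,-4] y:[3,10] z:[-7,10] -> miss, prune
      N19 x:[1,15] y:[3,15/2] z:[-5,13] -> hit [3,15/2], descend [3, 7]
        N3 x:[1,5] y:[6,7] z:[-5,-1] -> miss, prune
        N7 x:[7,15] y:[3,15/2] z:[6,13] -> hit [7,15/2], descend [8, 13]
          N8 x:[10,15] y:[11/2,15/2] z:[8,13] -> miss, prune
          N13 x:[7,9] y:[3,7/2] z:[6,10] -> miss, prune
  N10 x:[-22,6] y:[-5,1] z:[-8,25] -> hit [-5,1], descend [4, 16]
    N4 x:[-22,4] y:[-4,-3/2] z:[-8,12] -> miss, prune
    N16 x:[-3,6] y:[-5,1] z:[19,25] -> miss, prune

19 AABB tests over nodes [0, 1, 17, 6, 11, 5, 20, 22, 12, 18, 15, 19, 3, 7, 8, 13, 10, 4, 16]; 1 leaf entered; closest P0.

== RESULT ==
19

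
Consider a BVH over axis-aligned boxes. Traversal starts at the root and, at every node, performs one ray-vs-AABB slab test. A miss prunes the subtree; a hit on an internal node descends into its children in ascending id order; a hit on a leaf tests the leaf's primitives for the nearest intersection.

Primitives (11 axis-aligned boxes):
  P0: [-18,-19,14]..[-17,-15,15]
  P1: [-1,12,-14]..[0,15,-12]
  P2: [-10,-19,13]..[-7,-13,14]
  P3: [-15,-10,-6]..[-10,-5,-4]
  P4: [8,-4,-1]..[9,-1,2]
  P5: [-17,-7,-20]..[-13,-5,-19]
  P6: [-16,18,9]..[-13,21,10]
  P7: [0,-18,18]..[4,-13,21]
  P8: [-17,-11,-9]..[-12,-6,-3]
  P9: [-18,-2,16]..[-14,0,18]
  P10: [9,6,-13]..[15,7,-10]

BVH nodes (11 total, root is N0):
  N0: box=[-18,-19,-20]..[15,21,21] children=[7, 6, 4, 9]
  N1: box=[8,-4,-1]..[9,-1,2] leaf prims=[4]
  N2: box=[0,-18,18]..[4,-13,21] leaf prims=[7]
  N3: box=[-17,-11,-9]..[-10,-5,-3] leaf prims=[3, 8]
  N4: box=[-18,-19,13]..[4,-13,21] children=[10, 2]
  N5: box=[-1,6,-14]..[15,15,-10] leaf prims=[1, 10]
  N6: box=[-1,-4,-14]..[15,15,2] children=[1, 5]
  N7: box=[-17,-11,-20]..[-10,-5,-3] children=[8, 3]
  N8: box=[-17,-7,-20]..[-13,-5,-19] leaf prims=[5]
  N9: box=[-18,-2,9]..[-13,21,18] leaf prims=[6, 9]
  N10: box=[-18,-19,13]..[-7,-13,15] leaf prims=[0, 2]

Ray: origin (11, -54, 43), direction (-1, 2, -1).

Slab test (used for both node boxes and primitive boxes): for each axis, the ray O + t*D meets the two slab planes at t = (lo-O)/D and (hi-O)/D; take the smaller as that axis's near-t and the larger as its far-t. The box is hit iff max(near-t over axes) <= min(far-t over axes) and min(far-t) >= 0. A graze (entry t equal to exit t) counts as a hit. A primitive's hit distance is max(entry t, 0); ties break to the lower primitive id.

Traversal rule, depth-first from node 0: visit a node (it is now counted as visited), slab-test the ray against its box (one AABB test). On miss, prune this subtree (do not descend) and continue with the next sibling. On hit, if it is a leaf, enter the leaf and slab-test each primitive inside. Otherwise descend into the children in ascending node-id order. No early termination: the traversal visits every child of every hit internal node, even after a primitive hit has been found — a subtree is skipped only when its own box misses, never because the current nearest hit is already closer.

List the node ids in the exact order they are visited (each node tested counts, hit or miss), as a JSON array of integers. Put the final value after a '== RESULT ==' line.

Walk:
N0 x:[-4,29] y:[35/2,75/2] z:[22,63] -> hit [22,29], descend [4, 6, 7, 9]
  N4 x:[7,29] y:[35/2,41/2] z:[22,30] -> miss, prune
  N6 x:[-4,12] y:[25,69/2] z:[41,57] -> miss, prune
  N7 x:[21,28] y:[43/2,49/2] z:[46,63] -> miss, prune
  N9 x:[24,29] y:[26,75/2] z:[25,34] -> hit [26,29] leaf, test {P6(miss), P9@t=26}

Visited [0, 4, 6, 7, 9]. Tests: 5 box, 1 leaf. Nearest: P9.

== RESULT ==
[0, 4, 6, 7, 9]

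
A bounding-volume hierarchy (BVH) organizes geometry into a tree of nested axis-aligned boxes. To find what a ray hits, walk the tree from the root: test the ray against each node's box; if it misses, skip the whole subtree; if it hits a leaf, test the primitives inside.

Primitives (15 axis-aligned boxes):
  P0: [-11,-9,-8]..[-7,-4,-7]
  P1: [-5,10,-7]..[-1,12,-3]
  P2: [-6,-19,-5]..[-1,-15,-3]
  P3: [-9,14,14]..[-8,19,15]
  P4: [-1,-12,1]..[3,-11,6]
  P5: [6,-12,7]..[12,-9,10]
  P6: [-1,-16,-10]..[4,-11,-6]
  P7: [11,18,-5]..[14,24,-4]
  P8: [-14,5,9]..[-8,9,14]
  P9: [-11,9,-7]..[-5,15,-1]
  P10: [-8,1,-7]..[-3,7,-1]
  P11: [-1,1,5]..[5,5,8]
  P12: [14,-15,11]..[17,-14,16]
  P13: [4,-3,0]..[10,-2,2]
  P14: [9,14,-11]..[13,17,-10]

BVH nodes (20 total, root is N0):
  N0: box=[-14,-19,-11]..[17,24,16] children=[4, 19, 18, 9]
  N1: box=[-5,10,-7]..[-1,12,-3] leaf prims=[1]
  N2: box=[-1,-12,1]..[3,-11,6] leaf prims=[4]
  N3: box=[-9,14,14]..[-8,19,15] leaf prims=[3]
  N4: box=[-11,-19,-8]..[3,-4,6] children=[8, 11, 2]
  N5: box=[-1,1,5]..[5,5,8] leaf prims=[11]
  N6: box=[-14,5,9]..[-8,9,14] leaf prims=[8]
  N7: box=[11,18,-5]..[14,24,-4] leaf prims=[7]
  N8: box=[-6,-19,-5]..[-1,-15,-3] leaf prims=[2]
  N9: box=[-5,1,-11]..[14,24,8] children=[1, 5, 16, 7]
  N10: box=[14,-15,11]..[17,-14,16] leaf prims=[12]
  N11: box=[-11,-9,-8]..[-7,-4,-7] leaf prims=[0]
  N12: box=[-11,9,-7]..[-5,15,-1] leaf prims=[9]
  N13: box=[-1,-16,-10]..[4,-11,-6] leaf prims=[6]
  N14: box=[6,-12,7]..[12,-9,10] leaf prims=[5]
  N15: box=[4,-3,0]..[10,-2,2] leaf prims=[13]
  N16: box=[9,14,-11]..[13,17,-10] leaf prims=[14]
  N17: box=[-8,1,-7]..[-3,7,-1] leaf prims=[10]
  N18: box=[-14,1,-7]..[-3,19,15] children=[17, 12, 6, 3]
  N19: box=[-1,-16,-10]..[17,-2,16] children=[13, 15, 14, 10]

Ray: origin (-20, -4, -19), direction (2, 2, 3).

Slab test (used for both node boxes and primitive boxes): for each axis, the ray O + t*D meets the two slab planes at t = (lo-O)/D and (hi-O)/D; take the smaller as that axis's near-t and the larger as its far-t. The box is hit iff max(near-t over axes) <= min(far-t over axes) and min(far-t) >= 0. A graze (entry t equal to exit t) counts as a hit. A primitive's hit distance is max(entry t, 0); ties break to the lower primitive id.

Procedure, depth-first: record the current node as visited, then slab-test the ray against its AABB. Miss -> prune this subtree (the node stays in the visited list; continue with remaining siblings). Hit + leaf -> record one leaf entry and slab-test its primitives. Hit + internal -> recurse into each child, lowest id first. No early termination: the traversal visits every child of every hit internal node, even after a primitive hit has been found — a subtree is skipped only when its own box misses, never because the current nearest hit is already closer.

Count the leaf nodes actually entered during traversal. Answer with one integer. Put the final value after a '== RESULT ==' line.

Walk:
N0 x:[3,37/2] y:[-15/2,14] z:[8/3,35/3] -> hit [3,35/3], descend [4, 9, 18, 19]
  N4 x:[9/2,23/2] y:[-15/2,0] z:[11/3,25/3] -> miss, prune
  N9 x:[15/2,17] y:[5/2,14] z:[8/3,9] -> hit [15/2,9], descend [1, 5, 7, 16]
    N1 x:[15/2,19/2] y:[7,8] z:[4,16/3] -> miss, prune
    N5 x:[19/2,25/2] y:[5/2,9/2] z:[8,9] -> miss, prune
    N7 x:[31/2,17] y:[11,14] z:[14/3,5] -> miss, prune
    N16 x:[29/2,33/2] y:[9,21/2] z:[8/3,3] -> miss, prune
  N18 x:[3,17/2] y:[5/2,23/2] z:[4,34/3] -> hit [4,17/2], descend [3, 6, 12, 17]
    N3 x:[11/2,6] y:[9,23/2] z:[11,34/3] -> miss, prune
    N6 x:[3,6] y:[9/2,13/2] z:[28/3,11] -> miss, prune
    N12 x:[9/2,15/2] y:[13/2,19/2] z:[4,6] -> miss, prune
    N17 x:[6,17/2] y:[5/2,11/2] z:[4,6] -> miss, prune
  N19 x:[19/2,37/2] y:[-6,1] z:[3,35/3] -> miss, prune

13 AABB tests over nodes [0, 4, 9, 1, 5, 7, 16, 18, 3, 6, 12, 17, 19]; 0 leaves entered; closest miss.

== RESULT ==
0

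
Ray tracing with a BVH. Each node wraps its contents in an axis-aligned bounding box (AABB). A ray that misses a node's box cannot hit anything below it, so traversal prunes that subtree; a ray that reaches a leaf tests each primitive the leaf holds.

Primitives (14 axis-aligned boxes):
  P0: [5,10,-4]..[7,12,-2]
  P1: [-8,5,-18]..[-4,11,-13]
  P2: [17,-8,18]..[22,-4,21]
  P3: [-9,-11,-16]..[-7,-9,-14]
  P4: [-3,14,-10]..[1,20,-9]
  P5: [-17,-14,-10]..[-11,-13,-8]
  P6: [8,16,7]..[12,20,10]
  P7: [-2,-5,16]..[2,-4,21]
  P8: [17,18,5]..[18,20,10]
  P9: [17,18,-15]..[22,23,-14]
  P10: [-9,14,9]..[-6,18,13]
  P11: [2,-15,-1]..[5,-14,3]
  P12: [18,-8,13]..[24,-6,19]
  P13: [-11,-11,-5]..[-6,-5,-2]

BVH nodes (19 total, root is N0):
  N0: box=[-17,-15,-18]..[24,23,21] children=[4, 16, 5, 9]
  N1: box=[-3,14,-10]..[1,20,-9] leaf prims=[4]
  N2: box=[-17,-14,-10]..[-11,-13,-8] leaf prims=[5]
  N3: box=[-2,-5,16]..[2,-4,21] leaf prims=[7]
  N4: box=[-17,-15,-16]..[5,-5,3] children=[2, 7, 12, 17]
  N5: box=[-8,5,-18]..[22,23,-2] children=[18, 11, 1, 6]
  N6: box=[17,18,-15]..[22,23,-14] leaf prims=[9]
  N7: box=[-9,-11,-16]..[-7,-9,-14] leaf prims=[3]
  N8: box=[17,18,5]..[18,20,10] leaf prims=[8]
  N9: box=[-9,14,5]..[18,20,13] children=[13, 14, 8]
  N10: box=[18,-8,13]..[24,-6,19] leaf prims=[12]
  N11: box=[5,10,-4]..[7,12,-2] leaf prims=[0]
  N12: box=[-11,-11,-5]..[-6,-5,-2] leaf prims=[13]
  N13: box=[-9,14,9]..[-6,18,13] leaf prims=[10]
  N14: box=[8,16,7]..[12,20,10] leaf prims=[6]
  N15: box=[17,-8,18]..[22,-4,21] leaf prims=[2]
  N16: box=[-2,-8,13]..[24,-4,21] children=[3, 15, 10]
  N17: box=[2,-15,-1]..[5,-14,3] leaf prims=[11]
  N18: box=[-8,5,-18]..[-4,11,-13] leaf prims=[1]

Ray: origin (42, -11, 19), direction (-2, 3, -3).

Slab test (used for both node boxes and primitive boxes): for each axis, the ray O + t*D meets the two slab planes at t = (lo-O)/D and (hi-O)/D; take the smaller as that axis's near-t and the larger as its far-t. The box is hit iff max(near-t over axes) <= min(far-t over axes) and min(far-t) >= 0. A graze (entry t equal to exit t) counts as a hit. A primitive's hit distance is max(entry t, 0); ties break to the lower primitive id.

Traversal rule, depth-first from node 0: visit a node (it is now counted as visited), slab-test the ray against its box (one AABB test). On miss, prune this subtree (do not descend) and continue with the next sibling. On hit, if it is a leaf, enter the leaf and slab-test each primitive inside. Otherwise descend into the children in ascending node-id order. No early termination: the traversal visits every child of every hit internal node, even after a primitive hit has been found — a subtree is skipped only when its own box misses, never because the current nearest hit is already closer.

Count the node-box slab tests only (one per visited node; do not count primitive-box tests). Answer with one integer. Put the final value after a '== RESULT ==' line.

Trace the traversal:
N0 x:[9,59/2] y:[-4/3,34/3] z:[-2/3,37/3] -> hit [9,34/3], descend [4, 5, 9, 16]
  N4 x:[37/2,59/2] y:[-4/3,2] z:[16/3,35/3] -> miss, prune
  N5 x:[10,25] y:[16/3,34/3] z:[7,37/3] -> hit [10,34/3], descend [1, 6, 11, 18]
    N1 x:[41/2,45/2] y:[25/3,31/3] z:[28/3,29/3] -> miss, prune
    N6 x:[10,25/2] y:[29/3,34/3] z:[11,34/3] -> hit [11,34/3] leaf, test {P9@t=11}
    N11 x:[35/2,37/2] y:[7,23/3] z:[7,23/3] -> miss, prune
    N18 x:[23,25] y:[16/3,22/3] z:[32/3,37/3] -> miss, prune
  N9 x:[12,51/2] y:[25/3,31/3] z:[2,14/3] -> miss, prune
  N16 x:[9,22] y:[1,7/3] z:[-2/3,2] -> miss, prune

9 AABB tests over nodes [0, 4, 5, 1, 6, 11, 18, 9, 16]; 1 leaf entered; closest P9.

== RESULT ==
9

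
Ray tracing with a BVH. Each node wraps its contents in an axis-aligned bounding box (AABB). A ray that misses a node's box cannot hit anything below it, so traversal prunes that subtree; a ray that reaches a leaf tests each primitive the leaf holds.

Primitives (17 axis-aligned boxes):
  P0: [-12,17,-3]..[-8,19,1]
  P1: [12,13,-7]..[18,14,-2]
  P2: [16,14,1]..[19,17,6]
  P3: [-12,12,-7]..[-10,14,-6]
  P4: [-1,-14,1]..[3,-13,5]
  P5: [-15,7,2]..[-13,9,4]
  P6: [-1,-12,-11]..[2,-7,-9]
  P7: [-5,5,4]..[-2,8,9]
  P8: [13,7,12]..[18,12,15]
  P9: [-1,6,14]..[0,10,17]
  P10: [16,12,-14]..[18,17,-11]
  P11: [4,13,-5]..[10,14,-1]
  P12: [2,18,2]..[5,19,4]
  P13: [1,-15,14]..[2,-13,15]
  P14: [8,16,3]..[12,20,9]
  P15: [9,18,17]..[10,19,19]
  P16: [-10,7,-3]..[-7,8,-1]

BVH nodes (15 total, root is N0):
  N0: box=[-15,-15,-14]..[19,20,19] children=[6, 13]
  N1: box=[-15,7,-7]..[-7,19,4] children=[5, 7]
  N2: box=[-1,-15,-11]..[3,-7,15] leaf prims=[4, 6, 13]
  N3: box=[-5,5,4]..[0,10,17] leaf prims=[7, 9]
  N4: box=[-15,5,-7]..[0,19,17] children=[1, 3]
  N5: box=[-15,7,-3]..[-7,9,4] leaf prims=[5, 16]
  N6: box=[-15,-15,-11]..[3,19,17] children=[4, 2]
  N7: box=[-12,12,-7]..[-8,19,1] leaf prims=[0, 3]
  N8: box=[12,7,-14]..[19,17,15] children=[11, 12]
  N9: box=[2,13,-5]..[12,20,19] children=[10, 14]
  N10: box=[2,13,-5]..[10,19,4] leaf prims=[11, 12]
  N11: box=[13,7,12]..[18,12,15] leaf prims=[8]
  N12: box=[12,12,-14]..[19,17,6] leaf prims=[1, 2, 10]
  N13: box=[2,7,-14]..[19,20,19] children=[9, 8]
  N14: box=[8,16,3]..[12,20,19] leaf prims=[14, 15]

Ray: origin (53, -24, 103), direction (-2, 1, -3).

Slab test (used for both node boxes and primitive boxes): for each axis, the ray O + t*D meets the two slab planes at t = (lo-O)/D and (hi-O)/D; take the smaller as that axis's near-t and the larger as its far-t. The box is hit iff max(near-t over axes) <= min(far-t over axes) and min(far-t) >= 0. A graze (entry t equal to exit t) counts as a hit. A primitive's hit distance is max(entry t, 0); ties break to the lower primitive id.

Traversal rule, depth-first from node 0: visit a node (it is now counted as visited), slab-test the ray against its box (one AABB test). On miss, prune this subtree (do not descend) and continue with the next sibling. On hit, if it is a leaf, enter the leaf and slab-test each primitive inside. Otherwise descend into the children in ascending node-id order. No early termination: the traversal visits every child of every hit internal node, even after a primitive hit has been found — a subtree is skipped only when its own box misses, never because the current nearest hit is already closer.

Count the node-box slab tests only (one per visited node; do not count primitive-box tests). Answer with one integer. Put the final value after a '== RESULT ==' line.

Walk:
N0 x:[17,34] y:[9,44] z:[28,39] -> hit [28,34], descend [6, 13]
  N6 x:[25,34] y:[9,43] z:[86/3,38] -> hit [86/3,34], descend [2, 4]
    N2 x:[25,27] y:[9,17] z:[88/3,38] -> miss, prune
    N4 x:[53/2,34] y:[29,43] z:[86/3,110/3] -> hit [29,34], descend [1, 3]
      N1 x:[30,34] y:[31,43] z:[33,110/3] -> hit [33,34], descend [5, 7]
        N5 x:[30,34] y:[31,33] z:[33,106/3] -> hit [33,33] leaf, test {P5@t=33, P16(miss)}
        N7 x:[61/2,65/2] y:[36,43] z:[34,110/3] -> miss, prune
      N3 x:[53/2,29] y:[29,34] z:[86/3,33] -> hit [29,29] leaf, test {P7(miss), P9(miss)}
  N13 x:[17,51/2] y:[31,44] z:[28,39] -> miss, prune

Summary -> nodes [0, 6, 2, 4, 1, 5, 7, 3, 13]; box-tests=9; leaf-entries=2; first=P5

== RESULT ==
9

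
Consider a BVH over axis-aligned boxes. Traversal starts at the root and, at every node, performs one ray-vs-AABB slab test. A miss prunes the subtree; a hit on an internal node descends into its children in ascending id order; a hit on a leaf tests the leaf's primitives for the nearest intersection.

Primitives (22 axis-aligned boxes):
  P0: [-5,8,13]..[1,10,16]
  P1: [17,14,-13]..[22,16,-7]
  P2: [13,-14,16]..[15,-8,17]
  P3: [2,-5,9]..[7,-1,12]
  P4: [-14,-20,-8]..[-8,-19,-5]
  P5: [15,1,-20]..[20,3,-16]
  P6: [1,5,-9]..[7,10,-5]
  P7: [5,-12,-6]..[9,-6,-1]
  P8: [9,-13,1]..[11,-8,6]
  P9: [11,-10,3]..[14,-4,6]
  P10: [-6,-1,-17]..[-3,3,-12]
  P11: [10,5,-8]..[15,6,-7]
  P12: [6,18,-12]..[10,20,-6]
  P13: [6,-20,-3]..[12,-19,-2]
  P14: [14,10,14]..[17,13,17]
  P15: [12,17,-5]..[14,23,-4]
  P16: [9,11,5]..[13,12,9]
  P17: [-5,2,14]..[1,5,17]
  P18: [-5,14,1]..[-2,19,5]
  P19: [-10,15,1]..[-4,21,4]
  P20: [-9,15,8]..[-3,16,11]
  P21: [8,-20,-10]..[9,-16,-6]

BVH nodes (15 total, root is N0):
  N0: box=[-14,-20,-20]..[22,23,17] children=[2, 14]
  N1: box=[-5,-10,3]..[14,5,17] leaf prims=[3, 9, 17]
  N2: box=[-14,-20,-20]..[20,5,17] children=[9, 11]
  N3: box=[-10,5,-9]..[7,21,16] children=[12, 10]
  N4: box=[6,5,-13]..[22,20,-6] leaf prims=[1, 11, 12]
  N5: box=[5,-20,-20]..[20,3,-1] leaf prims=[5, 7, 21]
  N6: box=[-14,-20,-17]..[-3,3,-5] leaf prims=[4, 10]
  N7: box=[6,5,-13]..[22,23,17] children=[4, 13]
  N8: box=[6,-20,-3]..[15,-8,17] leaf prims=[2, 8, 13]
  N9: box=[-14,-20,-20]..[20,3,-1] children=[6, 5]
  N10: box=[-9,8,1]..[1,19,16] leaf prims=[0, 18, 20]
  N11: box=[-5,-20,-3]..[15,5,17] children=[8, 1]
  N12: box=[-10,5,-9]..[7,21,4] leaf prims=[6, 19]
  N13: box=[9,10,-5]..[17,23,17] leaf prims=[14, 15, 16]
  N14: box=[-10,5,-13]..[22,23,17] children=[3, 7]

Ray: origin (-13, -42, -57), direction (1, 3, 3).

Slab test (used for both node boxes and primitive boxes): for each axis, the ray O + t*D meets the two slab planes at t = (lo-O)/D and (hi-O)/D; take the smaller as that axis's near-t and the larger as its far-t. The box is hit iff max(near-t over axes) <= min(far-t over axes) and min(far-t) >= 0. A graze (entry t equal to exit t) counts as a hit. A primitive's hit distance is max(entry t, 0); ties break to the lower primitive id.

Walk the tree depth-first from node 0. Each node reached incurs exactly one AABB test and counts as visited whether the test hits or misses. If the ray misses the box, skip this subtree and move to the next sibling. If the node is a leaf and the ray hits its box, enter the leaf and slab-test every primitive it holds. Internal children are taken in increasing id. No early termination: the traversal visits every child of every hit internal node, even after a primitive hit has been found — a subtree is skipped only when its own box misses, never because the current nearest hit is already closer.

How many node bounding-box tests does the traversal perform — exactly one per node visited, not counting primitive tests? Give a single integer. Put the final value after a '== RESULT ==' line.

Walk:
N0 x:[-1,35] y:[22/3,65/3] z:[37/3,74/3] -> hit [37/3,65/3], descend [2, 14]
  N2 x:[-1,33] y:[22/3,47/3] z:[37/3,74/3] -> hit [37/3,47/3], descend [9, 11]
    N9 x:[-1,33] y:[22/3,15] z:[37/3,56/3] -> hit [37/3,15], descend [5, 6]
      N5 x:[18,33] y:[22/3,15] z:[37/3,56/3] -> miss, prune
      N6 x:[-1,10] y:[22/3,15] z:[40/3,52/3] -> miss, prune
    N11 x:[8,28] y:[22/3,47/3] z:[18,74/3] -> miss, prune
  N14 x:[3,35] y:[47/3,65/3] z:[44/3,74/3] -> hit [47/3,65/3], descend [3, 7]
    N3 x:[3,20] y:[47/3,21] z:[16,73/3] -> hit [16,20], descend [10, 12]
      N10 x:[4,14] y:[50/3,61/3] z:[58/3,73/3] -> miss, prune
      N12 x:[3,20] y:[47/3,21] z:[16,61/3] -> hit [16,20] leaf, test {P6@t=16, P19(miss)}
    N7 x:[19,35] y:[47/3,65/3] z:[44/3,74/3] -> hit [19,65/3], descend [4, 13]
      N4 x:[19,35] y:[47/3,62/3] z:[44/3,17] -> miss, prune
      N13 x:[22,30] y:[52/3,65/3] z:[52/3,74/3] -> miss, prune

Summary -> nodes [0, 2, 9, 5, 6, 11, 14, 3, 10, 12, 7, 4, 13]; box-tests=13; leaf-entries=1; first=P6

== RESULT ==
13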